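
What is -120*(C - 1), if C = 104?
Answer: -12360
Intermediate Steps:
-120*(C - 1) = -120*(104 - 1) = -120*103 = -12360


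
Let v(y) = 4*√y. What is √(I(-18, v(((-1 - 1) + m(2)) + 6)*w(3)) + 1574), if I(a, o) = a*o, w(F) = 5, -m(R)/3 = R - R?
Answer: √854 ≈ 29.223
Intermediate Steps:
m(R) = 0 (m(R) = -3*(R - R) = -3*0 = 0)
√(I(-18, v(((-1 - 1) + m(2)) + 6)*w(3)) + 1574) = √(-18*4*√(((-1 - 1) + 0) + 6)*5 + 1574) = √(-18*4*√((-2 + 0) + 6)*5 + 1574) = √(-18*4*√(-2 + 6)*5 + 1574) = √(-18*4*√4*5 + 1574) = √(-18*4*2*5 + 1574) = √(-144*5 + 1574) = √(-18*40 + 1574) = √(-720 + 1574) = √854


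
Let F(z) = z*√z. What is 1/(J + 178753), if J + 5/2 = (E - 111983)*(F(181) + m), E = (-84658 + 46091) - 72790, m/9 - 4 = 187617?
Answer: -1508517154038/568904817886880385727961 + 161698160*√181/568904817886880385727961 ≈ -2.6478e-12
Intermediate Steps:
F(z) = z^(3/2)
m = 1688589 (m = 36 + 9*187617 = 36 + 1688553 = 1688589)
E = -111357 (E = -38567 - 72790 = -111357)
J = -754258934525/2 - 40424540*√181 (J = -5/2 + (-111357 - 111983)*(181^(3/2) + 1688589) = -5/2 - 223340*(181*√181 + 1688589) = -5/2 - 223340*(1688589 + 181*√181) = -5/2 + (-377129467260 - 40424540*√181) = -754258934525/2 - 40424540*√181 ≈ -3.7767e+11)
1/(J + 178753) = 1/((-754258934525/2 - 40424540*√181) + 178753) = 1/(-754258577019/2 - 40424540*√181)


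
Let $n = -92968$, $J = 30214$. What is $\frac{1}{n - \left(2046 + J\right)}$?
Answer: $- \frac{1}{125228} \approx -7.9854 \cdot 10^{-6}$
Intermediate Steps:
$\frac{1}{n - \left(2046 + J\right)} = \frac{1}{-92968 - 32260} = \frac{1}{-125228} = - \frac{1}{125228}$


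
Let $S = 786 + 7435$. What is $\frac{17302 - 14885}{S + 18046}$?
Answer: $\frac{2417}{26267} \approx 0.092017$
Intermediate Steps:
$S = 8221$
$\frac{17302 - 14885}{S + 18046} = \frac{17302 - 14885}{8221 + 18046} = \frac{2417}{26267}$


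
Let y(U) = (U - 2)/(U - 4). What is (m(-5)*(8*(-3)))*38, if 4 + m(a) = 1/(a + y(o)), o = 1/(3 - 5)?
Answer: 19266/5 ≈ 3853.2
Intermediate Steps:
o = -½ (o = 1/(-2) = -½ ≈ -0.50000)
y(U) = (-2 + U)/(-4 + U)
m(a) = -4 + 1/(5/9 + a) (m(a) = -4 + 1/(a + (-2 - ½)/(-4 - ½)) = -4 + 1/(a - 5/2/(-9/2)) = -4 + 1/(a - 2/9*(-5/2)) = -4 + 1/(a + 5/9) = -4 + 1/(5/9 + a))
(m(-5)*(8*(-3)))*38 = (((-11 - 36*(-5))/(5 + 9*(-5)))*(8*(-3)))*38 = (((-11 + 180)/(5 - 45))*(-24))*38 = ((169/(-40))*(-24))*38 = (-1/40*169*(-24))*38 = -169/40*(-24)*38 = (507/5)*38 = 19266/5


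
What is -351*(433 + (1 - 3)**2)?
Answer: -153387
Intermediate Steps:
-351*(433 + (1 - 3)**2) = -351*(433 + (-2)**2) = -351*(433 + 4) = -351*437 = -153387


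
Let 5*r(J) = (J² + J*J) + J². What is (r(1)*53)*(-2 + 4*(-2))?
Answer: -318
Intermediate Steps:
r(J) = 3*J²/5 (r(J) = ((J² + J*J) + J²)/5 = ((J² + J²) + J²)/5 = (2*J² + J²)/5 = (3*J²)/5 = 3*J²/5)
(r(1)*53)*(-2 + 4*(-2)) = (((⅗)*1²)*53)*(-2 + 4*(-2)) = (((⅗)*1)*53)*(-2 - 8) = ((⅗)*53)*(-10) = (159/5)*(-10) = -318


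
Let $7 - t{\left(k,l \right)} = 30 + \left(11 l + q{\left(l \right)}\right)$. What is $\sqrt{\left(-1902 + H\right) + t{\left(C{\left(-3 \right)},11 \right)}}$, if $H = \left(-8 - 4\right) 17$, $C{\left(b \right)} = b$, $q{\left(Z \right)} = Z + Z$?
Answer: $4 i \sqrt{142} \approx 47.666 i$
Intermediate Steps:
$q{\left(Z \right)} = 2 Z$
$H = -204$ ($H = \left(-12\right) 17 = -204$)
$t{\left(k,l \right)} = -23 - 13 l$ ($t{\left(k,l \right)} = 7 - \left(30 + \left(11 l + 2 l\right)\right) = 7 - \left(30 + 13 l\right) = -23 - 13 l$)
$\sqrt{\left(-1902 + H\right) + t{\left(C{\left(-3 \right)},11 \right)}} = \sqrt{\left(-1902 - 204\right) - 166} = \sqrt{-2106 - 166} = \sqrt{-2272} = 4 i \sqrt{142}$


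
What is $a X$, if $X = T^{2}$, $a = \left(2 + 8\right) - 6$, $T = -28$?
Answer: $3136$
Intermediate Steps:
$a = 4$ ($a = 10 - 6 = 4$)
$X = 784$ ($X = \left(-28\right)^{2} = 784$)
$a X = 4 \cdot 784 = 3136$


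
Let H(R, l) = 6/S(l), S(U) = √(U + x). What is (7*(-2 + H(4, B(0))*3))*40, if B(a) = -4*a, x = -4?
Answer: -560 - 2520*I ≈ -560.0 - 2520.0*I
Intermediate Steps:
S(U) = √(-4 + U) (S(U) = √(U - 4) = √(-4 + U))
H(R, l) = 6/√(-4 + l) (H(R, l) = 6/(√(-4 + l)) = 6/√(-4 + l))
(7*(-2 + H(4, B(0))*3))*40 = (7*(-2 + (6/√(-4 - 4*0))*3))*40 = (7*(-2 + (6/√(-4 + 0))*3))*40 = (7*(-2 + (6/√(-4))*3))*40 = (7*(-2 + (6*(-I/2))*3))*40 = (7*(-2 - 3*I*3))*40 = (7*(-2 - 9*I))*40 = (-14 - 63*I)*40 = -560 - 2520*I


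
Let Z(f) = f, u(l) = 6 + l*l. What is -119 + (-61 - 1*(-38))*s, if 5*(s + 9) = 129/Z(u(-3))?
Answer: 1211/25 ≈ 48.440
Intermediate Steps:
u(l) = 6 + l²
s = -182/25 (s = -9 + (129/(6 + (-3)²))/5 = -9 + (129/(6 + 9))/5 = -9 + (129/15)/5 = -9 + (129*(1/15))/5 = -9 + (⅕)*(43/5) = -9 + 43/25 = -182/25 ≈ -7.2800)
-119 + (-61 - 1*(-38))*s = -119 + (-61 - 1*(-38))*(-182/25) = -119 + (-61 + 38)*(-182/25) = -119 - 23*(-182/25) = -119 + 4186/25 = 1211/25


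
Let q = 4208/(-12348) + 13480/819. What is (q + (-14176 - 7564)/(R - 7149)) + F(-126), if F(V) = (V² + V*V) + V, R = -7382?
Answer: 18452769998290/583143561 ≈ 31644.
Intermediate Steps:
F(V) = V + 2*V² (F(V) = (V² + V²) + V = 2*V² + V = V + 2*V²)
q = 646844/40131 (q = 4208*(-1/12348) + 13480*(1/819) = -1052/3087 + 13480/819 = 646844/40131 ≈ 16.118)
(q + (-14176 - 7564)/(R - 7149)) + F(-126) = (646844/40131 + (-14176 - 7564)/(-7382 - 7149)) - 126*(1 + 2*(-126)) = (646844/40131 - 21740/(-14531)) - 126*(1 - 252) = (646844/40131 - 21740*(-1/14531)) - 126*(-251) = (646844/40131 + 21740/14531) + 31626 = 10271738104/583143561 + 31626 = 18452769998290/583143561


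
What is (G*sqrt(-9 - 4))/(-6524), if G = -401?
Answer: 401*I*sqrt(13)/6524 ≈ 0.22162*I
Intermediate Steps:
(G*sqrt(-9 - 4))/(-6524) = -401*sqrt(-9 - 4)/(-6524) = -401*I*sqrt(13)*(-1/6524) = 401*I*sqrt(13)/6524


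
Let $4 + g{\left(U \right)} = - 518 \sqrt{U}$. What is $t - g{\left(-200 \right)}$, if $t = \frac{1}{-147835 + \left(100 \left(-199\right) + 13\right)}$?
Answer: $\frac{670887}{167722} + 5180 i \sqrt{2} \approx 4.0 + 7325.6 i$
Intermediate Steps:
$g{\left(U \right)} = -4 - 518 \sqrt{U}$
$t = - \frac{1}{167722}$ ($t = \frac{1}{-147835 + \left(-19900 + 13\right)} = \frac{1}{-147835 - 19887} = \frac{1}{-167722} = - \frac{1}{167722} \approx -5.9622 \cdot 10^{-6}$)
$t - g{\left(-200 \right)} = - \frac{1}{167722} - \left(-4 - 518 \sqrt{-200}\right) = - \frac{1}{167722} - \left(-4 - 518 \cdot 10 i \sqrt{2}\right) = - \frac{1}{167722} - \left(-4 - 5180 i \sqrt{2}\right) = - \frac{1}{167722} + \left(4 + 5180 i \sqrt{2}\right) = \frac{670887}{167722} + 5180 i \sqrt{2}$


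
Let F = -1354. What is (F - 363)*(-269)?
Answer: 461873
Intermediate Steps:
(F - 363)*(-269) = (-1354 - 363)*(-269) = -1717*(-269) = 461873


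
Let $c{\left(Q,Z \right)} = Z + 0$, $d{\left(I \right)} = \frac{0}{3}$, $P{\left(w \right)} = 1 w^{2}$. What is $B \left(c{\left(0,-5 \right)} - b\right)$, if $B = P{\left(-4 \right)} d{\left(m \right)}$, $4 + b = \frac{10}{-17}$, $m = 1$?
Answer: $0$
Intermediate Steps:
$P{\left(w \right)} = w^{2}$
$b = - \frac{78}{17}$ ($b = -4 + \frac{10}{-17} = -4 + 10 \left(- \frac{1}{17}\right) = -4 - \frac{10}{17} = - \frac{78}{17} \approx -4.5882$)
$d{\left(I \right)} = 0$ ($d{\left(I \right)} = 0 \cdot \frac{1}{3} = 0$)
$c{\left(Q,Z \right)} = Z$
$B = 0$ ($B = \left(-4\right)^{2} \cdot 0 = 16 \cdot 0 = 0$)
$B \left(c{\left(0,-5 \right)} - b\right) = 0 \left(-5 - - \frac{78}{17}\right) = 0 \left(-5 + \frac{78}{17}\right) = 0 \left(- \frac{7}{17}\right) = 0$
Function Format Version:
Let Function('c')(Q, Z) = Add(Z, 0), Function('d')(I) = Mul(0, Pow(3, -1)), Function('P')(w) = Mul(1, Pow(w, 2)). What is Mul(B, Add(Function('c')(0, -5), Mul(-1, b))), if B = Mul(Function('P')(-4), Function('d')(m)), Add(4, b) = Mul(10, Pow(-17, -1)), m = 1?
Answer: 0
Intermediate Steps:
Function('P')(w) = Pow(w, 2)
b = Rational(-78, 17) (b = Add(-4, Mul(10, Pow(-17, -1))) = Add(-4, Mul(10, Rational(-1, 17))) = Add(-4, Rational(-10, 17)) = Rational(-78, 17) ≈ -4.5882)
Function('d')(I) = 0 (Function('d')(I) = Mul(0, Rational(1, 3)) = 0)
Function('c')(Q, Z) = Z
B = 0 (B = Mul(Pow(-4, 2), 0) = Mul(16, 0) = 0)
Mul(B, Add(Function('c')(0, -5), Mul(-1, b))) = Mul(0, Add(-5, Mul(-1, Rational(-78, 17)))) = Mul(0, Add(-5, Rational(78, 17))) = Mul(0, Rational(-7, 17)) = 0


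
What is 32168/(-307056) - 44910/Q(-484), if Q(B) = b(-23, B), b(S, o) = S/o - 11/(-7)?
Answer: -1168007667149/42105054 ≈ -27740.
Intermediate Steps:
b(S, o) = 11/7 + S/o (b(S, o) = S/o - 11*(-⅐) = S/o + 11/7 = 11/7 + S/o)
Q(B) = 11/7 - 23/B
32168/(-307056) - 44910/Q(-484) = 32168/(-307056) - 44910/(11/7 - 23/(-484)) = 32168*(-1/307056) - 44910/(11/7 - 23*(-1/484)) = -4021/38382 - 44910/(11/7 + 23/484) = -4021/38382 - 44910/5485/3388 = -4021/38382 - 44910*3388/5485 = -4021/38382 - 30431016/1097 = -1168007667149/42105054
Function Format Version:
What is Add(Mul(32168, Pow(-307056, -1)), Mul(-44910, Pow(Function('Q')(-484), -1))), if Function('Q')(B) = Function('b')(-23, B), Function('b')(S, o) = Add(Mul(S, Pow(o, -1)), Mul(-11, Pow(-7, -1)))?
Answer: Rational(-1168007667149, 42105054) ≈ -27740.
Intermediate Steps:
Function('b')(S, o) = Add(Rational(11, 7), Mul(S, Pow(o, -1))) (Function('b')(S, o) = Add(Mul(S, Pow(o, -1)), Mul(-11, Rational(-1, 7))) = Add(Mul(S, Pow(o, -1)), Rational(11, 7)) = Add(Rational(11, 7), Mul(S, Pow(o, -1))))
Function('Q')(B) = Add(Rational(11, 7), Mul(-23, Pow(B, -1)))
Add(Mul(32168, Pow(-307056, -1)), Mul(-44910, Pow(Function('Q')(-484), -1))) = Add(Mul(32168, Pow(-307056, -1)), Mul(-44910, Pow(Add(Rational(11, 7), Mul(-23, Pow(-484, -1))), -1))) = Add(Mul(32168, Rational(-1, 307056)), Mul(-44910, Pow(Add(Rational(11, 7), Mul(-23, Rational(-1, 484))), -1))) = Add(Rational(-4021, 38382), Mul(-44910, Pow(Add(Rational(11, 7), Rational(23, 484)), -1))) = Add(Rational(-4021, 38382), Mul(-44910, Pow(Rational(5485, 3388), -1))) = Add(Rational(-4021, 38382), Mul(-44910, Rational(3388, 5485))) = Add(Rational(-4021, 38382), Rational(-30431016, 1097)) = Rational(-1168007667149, 42105054)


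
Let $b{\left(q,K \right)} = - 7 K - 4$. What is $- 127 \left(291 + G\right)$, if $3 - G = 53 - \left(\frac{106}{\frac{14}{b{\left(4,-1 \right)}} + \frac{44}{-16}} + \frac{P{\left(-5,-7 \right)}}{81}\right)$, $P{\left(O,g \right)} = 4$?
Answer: $- \frac{70117589}{1863} \approx -37637.0$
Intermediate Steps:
$b{\left(q,K \right)} = -4 - 7 K$
$G = \frac{9974}{1863}$ ($G = 3 - \left(53 - \left(\frac{106}{\frac{14}{-4 - -7} + \frac{44}{-16}} + \frac{4}{81}\right)\right) = 3 - \left(53 - \left(\frac{106}{\frac{14}{-4 + 7} + 44 \left(- \frac{1}{16}\right)} + 4 \cdot \frac{1}{81}\right)\right) = 3 - \left(53 - \left(\frac{106}{\frac{14}{3} - \frac{11}{4}} + \frac{4}{81}\right)\right) = 3 - \left(53 - \left(\frac{106}{\frac{23}{12}} + \frac{4}{81}\right)\right) = 3 - \left(53 - \left(106 \cdot \frac{12}{23} + \frac{4}{81}\right)\right) = 3 - \left(53 - \left(\frac{1272}{23} + \frac{4}{81}\right)\right) = 3 - \left(53 - \frac{103124}{1863}\right) = 3 - - \frac{4385}{1863} = 3 + \frac{4385}{1863} = \frac{9974}{1863} \approx 5.3537$)
$- 127 \left(291 + G\right) = - 127 \left(291 + \frac{9974}{1863}\right) = \left(-127\right) \frac{552107}{1863} = - \frac{70117589}{1863}$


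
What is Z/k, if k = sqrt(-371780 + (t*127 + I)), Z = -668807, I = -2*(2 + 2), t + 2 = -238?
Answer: 668807*I*sqrt(100567)/201134 ≈ 1054.5*I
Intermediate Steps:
t = -240 (t = -2 - 238 = -240)
I = -8 (I = -2*4 = -8)
k = 2*I*sqrt(100567) (k = sqrt(-371780 + (-240*127 - 8)) = sqrt(-371780 + (-30480 - 8)) = sqrt(-371780 - 30488) = sqrt(-402268) = 2*I*sqrt(100567) ≈ 634.25*I)
Z/k = -668807*(-I*sqrt(100567)/201134) = -(-668807)*I*sqrt(100567)/201134 = 668807*I*sqrt(100567)/201134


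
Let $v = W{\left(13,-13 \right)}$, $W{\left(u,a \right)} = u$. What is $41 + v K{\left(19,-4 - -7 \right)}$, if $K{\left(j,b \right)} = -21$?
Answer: $-232$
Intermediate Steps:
$v = 13$
$41 + v K{\left(19,-4 - -7 \right)} = 41 + 13 \left(-21\right) = 41 - 273 = -232$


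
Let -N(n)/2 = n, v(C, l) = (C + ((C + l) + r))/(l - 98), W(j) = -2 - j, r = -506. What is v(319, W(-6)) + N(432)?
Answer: -40676/47 ≈ -865.45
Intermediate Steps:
v(C, l) = (-506 + l + 2*C)/(-98 + l) (v(C, l) = (C + ((C + l) - 506))/(l - 98) = (C + (-506 + C + l))/(-98 + l) = (-506 + l + 2*C)/(-98 + l))
N(n) = -2*n
v(319, W(-6)) + N(432) = (-506 + (-2 - 1*(-6)) + 2*319)/(-98 + (-2 - 1*(-6))) - 2*432 = (-506 + (-2 + 6) + 638)/(-98 + (-2 + 6)) - 864 = (-506 + 4 + 638)/(-98 + 4) - 864 = 136/(-94) - 864 = -1/94*136 - 864 = -68/47 - 864 = -40676/47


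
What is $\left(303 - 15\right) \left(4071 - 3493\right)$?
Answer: $166464$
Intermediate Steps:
$\left(303 - 15\right) \left(4071 - 3493\right) = 288 \cdot 578 = 166464$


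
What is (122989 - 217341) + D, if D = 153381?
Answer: 59029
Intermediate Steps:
(122989 - 217341) + D = (122989 - 217341) + 153381 = -94352 + 153381 = 59029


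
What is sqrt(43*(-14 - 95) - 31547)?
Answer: 3*I*sqrt(4026) ≈ 190.35*I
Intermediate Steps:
sqrt(43*(-14 - 95) - 31547) = sqrt(43*(-109) - 31547) = sqrt(-4687 - 31547) = sqrt(-36234) = 3*I*sqrt(4026)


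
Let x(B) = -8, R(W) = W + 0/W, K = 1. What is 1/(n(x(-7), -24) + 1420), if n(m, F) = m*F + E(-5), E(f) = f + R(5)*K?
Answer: 1/1612 ≈ 0.00062035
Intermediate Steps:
R(W) = W (R(W) = W + 0 = W)
E(f) = 5 + f (E(f) = f + 5*1 = f + 5 = 5 + f)
n(m, F) = F*m (n(m, F) = m*F + (5 - 5) = F*m + 0 = F*m)
1/(n(x(-7), -24) + 1420) = 1/(-24*(-8) + 1420) = 1/(192 + 1420) = 1/1612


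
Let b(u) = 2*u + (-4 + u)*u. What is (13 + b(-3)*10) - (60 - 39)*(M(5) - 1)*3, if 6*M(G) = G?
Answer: 347/2 ≈ 173.50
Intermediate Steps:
M(G) = G/6
b(u) = 2*u + u*(-4 + u)
(13 + b(-3)*10) - (60 - 39)*(M(5) - 1)*3 = (13 - 3*(-2 - 3)*10) - (60 - 39)*((⅙)*5 - 1)*3 = (13 - 3*(-5)*10) - 21*(⅚ - 1)*3 = (13 + 15*10) - 21*(-⅙*3) = (13 + 150) - 21*(-1)/2 = 163 - 1*(-21/2) = 163 + 21/2 = 347/2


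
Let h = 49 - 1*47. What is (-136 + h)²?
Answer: 17956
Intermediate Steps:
h = 2 (h = 49 - 47 = 2)
(-136 + h)² = (-136 + 2)² = (-134)² = 17956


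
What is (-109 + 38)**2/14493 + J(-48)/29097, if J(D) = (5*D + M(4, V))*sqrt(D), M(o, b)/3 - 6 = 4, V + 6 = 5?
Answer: 5041/14493 - 280*I*sqrt(3)/9699 ≈ 0.34782 - 0.050003*I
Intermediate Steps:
V = -1 (V = -6 + 5 = -1)
M(o, b) = 30 (M(o, b) = 18 + 3*4 = 18 + 12 = 30)
J(D) = sqrt(D)*(30 + 5*D) (J(D) = (5*D + 30)*sqrt(D) = (30 + 5*D)*sqrt(D) = sqrt(D)*(30 + 5*D))
(-109 + 38)**2/14493 + J(-48)/29097 = (-109 + 38)**2/14493 + (5*sqrt(-48)*(6 - 48))/29097 = (-71)**2*(1/14493) + (5*(4*I*sqrt(3))*(-42))*(1/29097) = 5041*(1/14493) - 840*I*sqrt(3)*(1/29097) = 5041/14493 - 280*I*sqrt(3)/9699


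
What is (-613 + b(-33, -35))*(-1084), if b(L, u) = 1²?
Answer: 663408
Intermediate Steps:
b(L, u) = 1
(-613 + b(-33, -35))*(-1084) = (-613 + 1)*(-1084) = -612*(-1084) = 663408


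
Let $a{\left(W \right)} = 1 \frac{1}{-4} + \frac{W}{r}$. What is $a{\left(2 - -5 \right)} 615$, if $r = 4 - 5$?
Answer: $- \frac{17835}{4} \approx -4458.8$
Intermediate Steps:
$r = -1$ ($r = 4 - 5 = -1$)
$a{\left(W \right)} = - \frac{1}{4} - W$ ($a{\left(W \right)} = 1 \frac{1}{-4} + \frac{W}{-1} = 1 \left(- \frac{1}{4}\right) + W \left(-1\right) = - \frac{1}{4} - W$)
$a{\left(2 - -5 \right)} 615 = \left(- \frac{1}{4} - \left(2 - -5\right)\right) 615 = \left(- \frac{1}{4} - \left(2 + 5\right)\right) 615 = \left(- \frac{1}{4} - 7\right) 615 = \left(- \frac{29}{4}\right) 615 = - \frac{17835}{4}$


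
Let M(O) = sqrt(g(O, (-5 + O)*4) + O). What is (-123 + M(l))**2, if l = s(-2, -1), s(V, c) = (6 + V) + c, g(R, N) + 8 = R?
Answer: (123 - I*sqrt(2))**2 ≈ 15127.0 - 347.9*I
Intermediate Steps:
g(R, N) = -8 + R
s(V, c) = 6 + V + c
l = 3 (l = 6 - 2 - 1 = 3)
M(O) = sqrt(-8 + 2*O) (M(O) = sqrt((-8 + O) + O) = sqrt(-8 + 2*O))
(-123 + M(l))**2 = (-123 + sqrt(-8 + 2*3))**2 = (-123 + sqrt(-8 + 6))**2 = (-123 + sqrt(-2))**2 = (-123 + I*sqrt(2))**2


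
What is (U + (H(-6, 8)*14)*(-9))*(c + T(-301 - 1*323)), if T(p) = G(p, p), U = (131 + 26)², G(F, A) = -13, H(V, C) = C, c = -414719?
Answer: -9804679212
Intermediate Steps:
U = 24649 (U = 157² = 24649)
T(p) = -13
(U + (H(-6, 8)*14)*(-9))*(c + T(-301 - 1*323)) = (24649 + (8*14)*(-9))*(-414719 - 13) = (24649 + 112*(-9))*(-414732) = (24649 - 1008)*(-414732) = 23641*(-414732) = -9804679212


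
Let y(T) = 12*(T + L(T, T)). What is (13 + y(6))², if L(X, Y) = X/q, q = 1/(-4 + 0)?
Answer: 41209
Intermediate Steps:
q = -¼ (q = 1/(-4) = -¼ ≈ -0.25000)
L(X, Y) = -4*X (L(X, Y) = X/(-¼) = X*(-4) = -4*X)
y(T) = -36*T (y(T) = 12*(T - 4*T) = 12*(-3*T) = -36*T)
(13 + y(6))² = (13 - 36*6)² = (13 - 216)² = (-203)² = 41209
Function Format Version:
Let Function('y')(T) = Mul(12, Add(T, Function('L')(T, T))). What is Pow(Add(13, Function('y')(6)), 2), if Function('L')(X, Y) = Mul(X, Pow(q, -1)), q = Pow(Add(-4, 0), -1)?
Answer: 41209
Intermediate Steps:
q = Rational(-1, 4) (q = Pow(-4, -1) = Rational(-1, 4) ≈ -0.25000)
Function('L')(X, Y) = Mul(-4, X) (Function('L')(X, Y) = Mul(X, Pow(Rational(-1, 4), -1)) = Mul(X, -4) = Mul(-4, X))
Function('y')(T) = Mul(-36, T) (Function('y')(T) = Mul(12, Add(T, Mul(-4, T))) = Mul(12, Mul(-3, T)) = Mul(-36, T))
Pow(Add(13, Function('y')(6)), 2) = Pow(Add(13, Mul(-36, 6)), 2) = Pow(Add(13, -216), 2) = Pow(-203, 2) = 41209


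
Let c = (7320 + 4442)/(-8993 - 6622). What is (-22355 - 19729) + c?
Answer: -657153422/15615 ≈ -42085.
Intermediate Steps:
c = -11762/15615 (c = 11762/(-15615) = 11762*(-1/15615) = -11762/15615 ≈ -0.75325)
(-22355 - 19729) + c = (-22355 - 19729) - 11762/15615 = -42084 - 11762/15615 = -657153422/15615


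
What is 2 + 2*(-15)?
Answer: -28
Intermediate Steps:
2 + 2*(-15) = 2 - 30 = -28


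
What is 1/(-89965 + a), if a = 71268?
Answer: -1/18697 ≈ -5.3485e-5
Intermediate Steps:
1/(-89965 + a) = 1/(-89965 + 71268) = 1/(-18697) = -1/18697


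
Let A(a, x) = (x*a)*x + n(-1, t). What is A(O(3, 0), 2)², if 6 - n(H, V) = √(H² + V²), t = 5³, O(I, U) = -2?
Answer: (2 + √15626)² ≈ 16130.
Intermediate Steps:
t = 125
n(H, V) = 6 - √(H² + V²)
A(a, x) = 6 - √15626 + a*x² (A(a, x) = (x*a)*x + (6 - √((-1)² + 125²)) = (a*x)*x + (6 - √(1 + 15625)) = a*x² + (6 - √15626) = 6 - √15626 + a*x²)
A(O(3, 0), 2)² = (6 - √15626 - 2*2²)² = (6 - √15626 - 2*4)² = (6 - √15626 - 8)² = (-2 - √15626)²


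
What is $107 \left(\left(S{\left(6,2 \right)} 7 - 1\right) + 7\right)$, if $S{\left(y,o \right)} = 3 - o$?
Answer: $1391$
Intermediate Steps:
$107 \left(\left(S{\left(6,2 \right)} 7 - 1\right) + 7\right) = 107 \left(\left(\left(3 - 2\right) 7 - 1\right) + 7\right) = 107 \left(\left(1 \cdot 7 - 1\right) + 7\right) = 107 \left(\left(7 - 1\right) + 7\right) = 107 \left(6 + 7\right) = 107 \cdot 13 = 1391$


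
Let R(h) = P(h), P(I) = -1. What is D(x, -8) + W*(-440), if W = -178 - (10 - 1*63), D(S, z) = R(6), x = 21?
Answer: 54999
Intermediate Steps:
R(h) = -1
D(S, z) = -1
W = -125 (W = -178 - (10 - 63) = -178 - 1*(-53) = -178 + 53 = -125)
D(x, -8) + W*(-440) = -1 - 125*(-440) = -1 + 55000 = 54999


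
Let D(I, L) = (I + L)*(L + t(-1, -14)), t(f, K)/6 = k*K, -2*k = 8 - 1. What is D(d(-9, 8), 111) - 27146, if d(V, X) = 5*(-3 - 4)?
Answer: 3634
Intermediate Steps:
k = -7/2 (k = -(8 - 1)/2 = -1/2*7 = -7/2 ≈ -3.5000)
t(f, K) = -21*K (t(f, K) = 6*(-7*K/2) = -21*K)
d(V, X) = -35 (d(V, X) = 5*(-7) = -35)
D(I, L) = (294 + L)*(I + L) (D(I, L) = (I + L)*(L - 21*(-14)) = (I + L)*(L + 294) = (I + L)*(294 + L) = (294 + L)*(I + L))
D(d(-9, 8), 111) - 27146 = (111**2 + 294*(-35) + 294*111 - 35*111) - 27146 = (12321 - 10290 + 32634 - 3885) - 27146 = 30780 - 27146 = 3634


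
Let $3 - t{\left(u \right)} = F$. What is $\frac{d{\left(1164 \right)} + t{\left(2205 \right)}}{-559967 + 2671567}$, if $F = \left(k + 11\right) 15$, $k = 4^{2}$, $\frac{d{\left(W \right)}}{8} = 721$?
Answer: $\frac{2683}{1055800} \approx 0.0025412$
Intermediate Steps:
$d{\left(W \right)} = 5768$ ($d{\left(W \right)} = 8 \cdot 721 = 5768$)
$k = 16$
$F = 405$ ($F = \left(16 + 11\right) 15 = 27 \cdot 15 = 405$)
$t{\left(u \right)} = -402$ ($t{\left(u \right)} = 3 - 405 = -402$)
$\frac{d{\left(1164 \right)} + t{\left(2205 \right)}}{-559967 + 2671567} = \frac{5768 - 402}{-559967 + 2671567} = \frac{5366}{2111600} = 5366 \cdot \frac{1}{2111600} = \frac{2683}{1055800}$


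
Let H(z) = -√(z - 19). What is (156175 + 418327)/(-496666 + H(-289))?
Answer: -71333902583/61669278966 + 287251*I*√77/61669278966 ≈ -1.1567 + 4.0873e-5*I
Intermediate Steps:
H(z) = -√(-19 + z)
(156175 + 418327)/(-496666 + H(-289)) = (156175 + 418327)/(-496666 - √(-19 - 289)) = 574502/(-496666 - √(-308)) = 574502/(-496666 - 2*I*√77)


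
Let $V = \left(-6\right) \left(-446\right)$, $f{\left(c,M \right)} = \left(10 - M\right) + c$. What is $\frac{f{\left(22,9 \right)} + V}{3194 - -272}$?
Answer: $\frac{2699}{3466} \approx 0.77871$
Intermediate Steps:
$f{\left(c,M \right)} = 10 + c - M$
$V = 2676$
$\frac{f{\left(22,9 \right)} + V}{3194 - -272} = \frac{\left(10 + 22 - 9\right) + 2676}{3194 - -272} = \frac{\left(10 + 22 - 9\right) + 2676}{3194 + 272} = \frac{23 + 2676}{3466} = 2699 \cdot \frac{1}{3466} = \frac{2699}{3466}$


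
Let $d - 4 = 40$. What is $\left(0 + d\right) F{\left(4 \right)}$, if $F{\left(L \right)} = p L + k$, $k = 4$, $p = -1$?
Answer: $0$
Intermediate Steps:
$F{\left(L \right)} = 4 - L$ ($F{\left(L \right)} = - L + 4 = 4 - L$)
$d = 44$ ($d = 4 + 40 = 44$)
$\left(0 + d\right) F{\left(4 \right)} = \left(0 + 44\right) \left(4 - 4\right) = 44 \left(4 - 4\right) = 44 \cdot 0 = 0$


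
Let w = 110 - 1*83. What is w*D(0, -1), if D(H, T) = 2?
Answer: 54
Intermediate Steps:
w = 27 (w = 110 - 83 = 27)
w*D(0, -1) = 27*2 = 54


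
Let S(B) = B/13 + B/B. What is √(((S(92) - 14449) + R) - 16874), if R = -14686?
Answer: 2*I*√1943539/13 ≈ 214.48*I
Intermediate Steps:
S(B) = 1 + B/13 (S(B) = B*(1/13) + 1 = B/13 + 1 = 1 + B/13)
√(((S(92) - 14449) + R) - 16874) = √((((1 + (1/13)*92) - 14449) - 14686) - 16874) = √((((1 + 92/13) - 14449) - 14686) - 16874) = √(((105/13 - 14449) - 14686) - 16874) = √((-187732/13 - 14686) - 16874) = √(-378650/13 - 16874) = √(-598012/13) = 2*I*√1943539/13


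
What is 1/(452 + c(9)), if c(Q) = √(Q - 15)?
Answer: 226/102155 - I*√6/204310 ≈ 0.0022123 - 1.1989e-5*I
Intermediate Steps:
c(Q) = √(-15 + Q)
1/(452 + c(9)) = 1/(452 + √(-15 + 9)) = 1/(452 + √(-6)) = 1/(452 + I*√6)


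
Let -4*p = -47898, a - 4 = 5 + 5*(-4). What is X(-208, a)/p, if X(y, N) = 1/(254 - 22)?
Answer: 1/2778084 ≈ 3.5996e-7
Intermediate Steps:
a = -11 (a = 4 + (5 + 5*(-4)) = 4 + (5 - 20) = 4 - 15 = -11)
X(y, N) = 1/232
p = 23949/2 (p = -¼*(-47898) = 23949/2 ≈ 11975.)
X(-208, a)/p = 1/(232*(23949/2)) = (1/232)*(2/23949) = 1/2778084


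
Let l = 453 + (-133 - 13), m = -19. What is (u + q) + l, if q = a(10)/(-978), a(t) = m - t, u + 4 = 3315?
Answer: 3538433/978 ≈ 3618.0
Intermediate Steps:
u = 3311 (u = -4 + 3315 = 3311)
a(t) = -19 - t
l = 307 (l = 453 - 146 = 307)
q = 29/978 (q = (-19 - 1*10)/(-978) = (-19 - 10)*(-1/978) = -29*(-1/978) = 29/978 ≈ 0.029652)
(u + q) + l = (3311 + 29/978) + 307 = 3238187/978 + 307 = 3538433/978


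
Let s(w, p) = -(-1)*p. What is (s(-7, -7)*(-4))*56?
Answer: 1568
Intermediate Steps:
s(w, p) = p
(s(-7, -7)*(-4))*56 = -7*(-4)*56 = 28*56 = 1568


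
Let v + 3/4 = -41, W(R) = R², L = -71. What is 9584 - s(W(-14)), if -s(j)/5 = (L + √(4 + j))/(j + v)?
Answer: 5911908/617 + 200*√2/617 ≈ 9582.2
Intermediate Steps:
v = -167/4 (v = -¾ - 41 = -167/4 ≈ -41.750)
s(j) = -5*(-71 + √(4 + j))/(-167/4 + j) (s(j) = -5*(-71 + √(4 + j))/(j - 167/4) = -5*(-71 + √(4 + j))/(-167/4 + j))
9584 - s(W(-14)) = 9584 - 20*(71 - √(4 + (-14)²))/(-167 + 4*(-14)²) = 9584 - 20*(71 - √(4 + 196))/(-167 + 4*196) = 9584 - 20*(71 - √200)/(-167 + 784) = 9584 - 20*(71 - 10*√2)/617 = 9584 - (1420/617 - 200*√2/617) = 9584 + (-1420/617 + 200*√2/617) = 5911908/617 + 200*√2/617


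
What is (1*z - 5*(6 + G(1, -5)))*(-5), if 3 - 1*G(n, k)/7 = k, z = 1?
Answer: 1545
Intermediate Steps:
G(n, k) = 21 - 7*k
(1*z - 5*(6 + G(1, -5)))*(-5) = (1*1 - 5*(6 + (21 - 7*(-5))))*(-5) = (1 - 5*(6 + (21 + 35)))*(-5) = (1 - 5*(6 + 56))*(-5) = (1 - 5*62)*(-5) = (1 - 310)*(-5) = -309*(-5) = 1545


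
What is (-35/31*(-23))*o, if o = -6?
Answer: -4830/31 ≈ -155.81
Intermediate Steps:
(-35/31*(-23))*o = (-35/31*(-23))*(-6) = (-35*1/31*(-23))*(-6) = -35/31*(-23)*(-6) = (805/31)*(-6) = -4830/31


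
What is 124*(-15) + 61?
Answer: -1799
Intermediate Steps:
124*(-15) + 61 = -1860 + 61 = -1799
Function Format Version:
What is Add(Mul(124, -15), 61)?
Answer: -1799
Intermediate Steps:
Add(Mul(124, -15), 61) = Add(-1860, 61) = -1799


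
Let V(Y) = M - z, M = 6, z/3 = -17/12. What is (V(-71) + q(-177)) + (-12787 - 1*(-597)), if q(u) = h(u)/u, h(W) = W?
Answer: -48715/4 ≈ -12179.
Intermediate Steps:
z = -17/4 (z = 3*(-17/12) = -17/4 ≈ -4.2500)
V(Y) = 41/4 (V(Y) = 6 - 1*(-17/4) = 6 + 17/4 = 41/4)
q(u) = 1 (q(u) = u/u = 1)
(V(-71) + q(-177)) + (-12787 - 1*(-597)) = (41/4 + 1) + (-12787 - 1*(-597)) = 45/4 + (-12787 + 597) = 45/4 - 12190 = -48715/4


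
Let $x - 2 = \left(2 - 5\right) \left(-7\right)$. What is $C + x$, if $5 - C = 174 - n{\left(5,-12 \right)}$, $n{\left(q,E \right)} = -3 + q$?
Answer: $-144$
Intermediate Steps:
$C = -167$ ($C = 5 - \left(174 - \left(-3 + 5\right)\right) = 5 - \left(174 - 2\right) = 5 - 172 = -167$)
$x = 23$ ($x = 2 + \left(2 - 5\right) \left(-7\right) = 2 - -21 = 2 + 21 = 23$)
$C + x = -167 + 23 = -144$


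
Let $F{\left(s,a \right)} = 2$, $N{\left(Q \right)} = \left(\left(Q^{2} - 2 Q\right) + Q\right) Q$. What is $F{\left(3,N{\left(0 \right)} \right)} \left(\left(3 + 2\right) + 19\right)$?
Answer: $48$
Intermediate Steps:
$N{\left(Q \right)} = Q \left(Q^{2} - Q\right)$ ($N{\left(Q \right)} = \left(Q^{2} - Q\right) Q = Q \left(Q^{2} - Q\right)$)
$F{\left(3,N{\left(0 \right)} \right)} \left(\left(3 + 2\right) + 19\right) = 2 \left(\left(3 + 2\right) + 19\right) = 2 \left(5 + 19\right) = 2 \cdot 24 = 48$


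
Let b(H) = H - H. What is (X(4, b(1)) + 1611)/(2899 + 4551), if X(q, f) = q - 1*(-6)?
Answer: 1621/7450 ≈ 0.21758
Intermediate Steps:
b(H) = 0
X(q, f) = 6 + q (X(q, f) = q + 6 = 6 + q)
(X(4, b(1)) + 1611)/(2899 + 4551) = ((6 + 4) + 1611)/(2899 + 4551) = (10 + 1611)/7450 = 1621*(1/7450) = 1621/7450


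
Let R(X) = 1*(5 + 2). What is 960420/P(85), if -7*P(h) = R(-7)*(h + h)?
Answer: -96042/17 ≈ -5649.5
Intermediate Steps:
R(X) = 7 (R(X) = 1*7 = 7)
P(h) = -2*h (P(h) = -(h + h) = -2*h)
960420/P(85) = 960420/((-2*85)) = 960420/(-170) = 960420*(-1/170) = -96042/17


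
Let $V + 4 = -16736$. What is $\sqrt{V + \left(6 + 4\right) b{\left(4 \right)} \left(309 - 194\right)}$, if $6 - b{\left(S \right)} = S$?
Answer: $38 i \sqrt{10} \approx 120.17 i$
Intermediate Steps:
$V = -16740$ ($V = -4 - 16736 = -16740$)
$b{\left(S \right)} = 6 - S$
$\sqrt{V + \left(6 + 4\right) b{\left(4 \right)} \left(309 - 194\right)} = \sqrt{-16740 + \left(6 + 4\right) \left(6 - 4\right) \left(309 - 194\right)} = \sqrt{-16740 + 10 \left(6 - 4\right) 115} = \sqrt{-16740 + 10 \cdot 2 \cdot 115} = \sqrt{-16740 + 20 \cdot 115} = \sqrt{-16740 + 2300} = \sqrt{-14440} = 38 i \sqrt{10}$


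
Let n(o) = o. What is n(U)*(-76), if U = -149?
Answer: 11324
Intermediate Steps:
n(U)*(-76) = -149*(-76) = 11324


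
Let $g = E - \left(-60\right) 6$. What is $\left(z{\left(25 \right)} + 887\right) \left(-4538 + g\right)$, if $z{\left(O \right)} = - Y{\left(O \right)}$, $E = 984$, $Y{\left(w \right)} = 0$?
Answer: $-2833078$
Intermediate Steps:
$z{\left(O \right)} = 0$ ($z{\left(O \right)} = \left(-1\right) 0 = 0$)
$g = 1344$ ($g = 984 - \left(-60\right) 6 = 984 - -360 = 984 + 360 = 1344$)
$\left(z{\left(25 \right)} + 887\right) \left(-4538 + g\right) = \left(0 + 887\right) \left(-4538 + 1344\right) = 887 \left(-3194\right) = -2833078$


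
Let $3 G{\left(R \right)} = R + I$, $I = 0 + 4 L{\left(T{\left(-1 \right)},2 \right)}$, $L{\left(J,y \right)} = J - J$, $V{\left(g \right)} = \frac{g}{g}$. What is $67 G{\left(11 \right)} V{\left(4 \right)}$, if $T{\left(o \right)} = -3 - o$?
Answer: $\frac{737}{3} \approx 245.67$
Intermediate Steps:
$V{\left(g \right)} = 1$
$L{\left(J,y \right)} = 0$
$I = 0$ ($I = 0 + 4 \cdot 0 = 0 + 0 = 0$)
$G{\left(R \right)} = \frac{R}{3}$ ($G{\left(R \right)} = \frac{R + 0}{3} = \frac{R}{3}$)
$67 G{\left(11 \right)} V{\left(4 \right)} = 67 \cdot \frac{1}{3} \cdot 11 \cdot 1 = 67 \cdot \frac{11}{3} \cdot 1 = \frac{737}{3} \cdot 1 = \frac{737}{3}$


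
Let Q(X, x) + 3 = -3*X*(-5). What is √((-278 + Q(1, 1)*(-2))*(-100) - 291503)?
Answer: I*√261303 ≈ 511.18*I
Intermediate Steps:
Q(X, x) = -3 + 15*X (Q(X, x) = -3 - 3*X*(-5) = -3 + 15*X)
√((-278 + Q(1, 1)*(-2))*(-100) - 291503) = √((-278 + (-3 + 15*1)*(-2))*(-100) - 291503) = √((-278 + (-3 + 15)*(-2))*(-100) - 291503) = √((-278 + 12*(-2))*(-100) - 291503) = √((-278 - 24)*(-100) - 291503) = √(-302*(-100) - 291503) = √(30200 - 291503) = √(-261303) = I*√261303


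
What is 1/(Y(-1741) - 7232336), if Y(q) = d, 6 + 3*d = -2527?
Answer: -3/21699541 ≈ -1.3825e-7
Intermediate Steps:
d = -2533/3 (d = -2 + (⅓)*(-2527) = -2 - 2527/3 = -2533/3 ≈ -844.33)
Y(q) = -2533/3
1/(Y(-1741) - 7232336) = 1/(-2533/3 - 7232336) = 1/(-21699541/3) = -3/21699541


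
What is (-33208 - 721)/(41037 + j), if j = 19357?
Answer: -33929/60394 ≈ -0.56179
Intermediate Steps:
(-33208 - 721)/(41037 + j) = (-33208 - 721)/(41037 + 19357) = -33929/60394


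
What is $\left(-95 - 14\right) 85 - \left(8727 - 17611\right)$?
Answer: $-381$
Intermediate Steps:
$\left(-95 - 14\right) 85 - \left(8727 - 17611\right) = \left(-109\right) 85 - -8884 = -9265 + 8884 = -381$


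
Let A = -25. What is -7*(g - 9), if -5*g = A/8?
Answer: 469/8 ≈ 58.625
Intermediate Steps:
g = 5/8 (g = -(-5)/8 = -1/5*(-25/8) = 5/8 ≈ 0.62500)
-7*(g - 9) = -7*(5/8 - 9) = -7*(-67/8) = 469/8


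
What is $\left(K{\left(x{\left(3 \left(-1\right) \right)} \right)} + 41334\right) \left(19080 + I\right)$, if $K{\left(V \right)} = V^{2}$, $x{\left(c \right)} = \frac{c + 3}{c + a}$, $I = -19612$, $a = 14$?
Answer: $-21989688$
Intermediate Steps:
$x{\left(c \right)} = \frac{3 + c}{14 + c}$ ($x{\left(c \right)} = \frac{c + 3}{c + 14} = \frac{3 + c}{14 + c}$)
$\left(K{\left(x{\left(3 \left(-1\right) \right)} \right)} + 41334\right) \left(19080 + I\right) = \left(\left(\frac{3 + 3 \left(-1\right)}{14 + 3 \left(-1\right)}\right)^{2} + 41334\right) \left(19080 - 19612\right) = \left(\left(\frac{3 - 3}{14 - 3}\right)^{2} + 41334\right) \left(-532\right) = \left(\left(\frac{1}{11} \cdot 0\right)^{2} + 41334\right) \left(-532\right) = \left(0^{2} + 41334\right) \left(-532\right) = \left(0 + 41334\right) \left(-532\right) = 41334 \left(-532\right) = -21989688$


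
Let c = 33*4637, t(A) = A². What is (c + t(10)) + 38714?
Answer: 191835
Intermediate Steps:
c = 153021
(c + t(10)) + 38714 = (153021 + 10²) + 38714 = (153021 + 100) + 38714 = 153121 + 38714 = 191835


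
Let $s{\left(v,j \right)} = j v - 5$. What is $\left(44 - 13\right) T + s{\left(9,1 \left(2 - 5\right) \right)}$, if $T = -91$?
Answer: $-2853$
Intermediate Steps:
$s{\left(v,j \right)} = -5 + j v$
$\left(44 - 13\right) T + s{\left(9,1 \left(2 - 5\right) \right)} = \left(44 - 13\right) \left(-91\right) + \left(-5 + 1 \left(2 - 5\right) 9\right) = 31 \left(-91\right) + \left(-5 + 1 \left(-3\right) 9\right) = -2821 - 32 = -2853$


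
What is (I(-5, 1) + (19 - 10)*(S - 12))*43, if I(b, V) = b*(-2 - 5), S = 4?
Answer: -1591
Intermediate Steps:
I(b, V) = -7*b (I(b, V) = b*(-7) = -7*b)
(I(-5, 1) + (19 - 10)*(S - 12))*43 = (-7*(-5) + (19 - 10)*(4 - 12))*43 = (35 + 9*(-8))*43 = (35 - 72)*43 = -37*43 = -1591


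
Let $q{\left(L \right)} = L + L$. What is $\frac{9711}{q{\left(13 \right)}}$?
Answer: $\frac{747}{2} \approx 373.5$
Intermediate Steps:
$q{\left(L \right)} = 2 L$
$\frac{9711}{q{\left(13 \right)}} = \frac{9711}{2 \cdot 13} = \frac{9711}{26} = 9711 \cdot \frac{1}{26} = \frac{747}{2}$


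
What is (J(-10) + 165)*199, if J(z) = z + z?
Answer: 28855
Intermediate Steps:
J(z) = 2*z
(J(-10) + 165)*199 = (2*(-10) + 165)*199 = (-20 + 165)*199 = 145*199 = 28855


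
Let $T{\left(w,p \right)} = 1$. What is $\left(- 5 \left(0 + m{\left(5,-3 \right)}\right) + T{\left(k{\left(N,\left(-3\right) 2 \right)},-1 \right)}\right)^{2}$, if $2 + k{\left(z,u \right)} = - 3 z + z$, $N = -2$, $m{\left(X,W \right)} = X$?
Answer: $576$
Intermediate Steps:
$k{\left(z,u \right)} = -2 - 2 z$ ($k{\left(z,u \right)} = -2 + \left(- 3 z + z\right) = -2 - 2 z$)
$\left(- 5 \left(0 + m{\left(5,-3 \right)}\right) + T{\left(k{\left(N,\left(-3\right) 2 \right)},-1 \right)}\right)^{2} = \left(- 5 \left(0 + 5\right) + 1\right)^{2} = \left(\left(-5\right) 5 + 1\right)^{2} = \left(-25 + 1\right)^{2} = \left(-24\right)^{2} = 576$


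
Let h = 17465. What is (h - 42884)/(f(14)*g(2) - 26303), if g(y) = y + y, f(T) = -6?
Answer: 25419/26327 ≈ 0.96551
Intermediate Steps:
g(y) = 2*y
(h - 42884)/(f(14)*g(2) - 26303) = (17465 - 42884)/(-12*2 - 26303) = -25419/(-6*4 - 26303) = -25419/(-24 - 26303) = -25419/(-26327) = -25419*(-1/26327) = 25419/26327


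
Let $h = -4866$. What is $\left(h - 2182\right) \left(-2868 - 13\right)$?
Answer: $20305288$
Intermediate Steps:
$\left(h - 2182\right) \left(-2868 - 13\right) = \left(-4866 - 2182\right) \left(-2868 - 13\right) = \left(-7048\right) \left(-2881\right) = 20305288$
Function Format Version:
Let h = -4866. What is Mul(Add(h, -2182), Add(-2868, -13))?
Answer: 20305288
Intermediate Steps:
Mul(Add(h, -2182), Add(-2868, -13)) = Mul(Add(-4866, -2182), Add(-2868, -13)) = Mul(-7048, -2881) = 20305288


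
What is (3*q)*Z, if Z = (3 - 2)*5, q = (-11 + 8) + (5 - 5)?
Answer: -45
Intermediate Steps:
q = -3 (q = -3 + 0 = -3)
Z = 5 (Z = 1*5 = 5)
(3*q)*Z = (3*(-3))*5 = -9*5 = -45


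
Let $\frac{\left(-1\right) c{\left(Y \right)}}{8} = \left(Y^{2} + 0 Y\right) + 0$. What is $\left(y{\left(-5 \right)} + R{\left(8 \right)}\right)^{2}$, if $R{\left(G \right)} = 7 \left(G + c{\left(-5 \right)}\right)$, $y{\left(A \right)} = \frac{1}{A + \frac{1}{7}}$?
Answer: $\frac{2088764209}{1156} \approx 1.8069 \cdot 10^{6}$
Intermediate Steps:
$c{\left(Y \right)} = - 8 Y^{2}$ ($c{\left(Y \right)} = - 8 \left(\left(Y^{2} + 0 Y\right) + 0\right) = - 8 \left(\left(Y^{2} + 0\right) + 0\right) = - 8 \left(Y^{2} + 0\right) = - 8 Y^{2}$)
$y{\left(A \right)} = \frac{1}{\frac{1}{7} + A}$ ($y{\left(A \right)} = \frac{1}{A + \frac{1}{7}} = \frac{1}{\frac{1}{7} + A}$)
$R{\left(G \right)} = -1400 + 7 G$ ($R{\left(G \right)} = 7 \left(G - 8 \left(-5\right)^{2}\right) = 7 \left(G - 200\right) = 7 \left(-200 + G\right) = -1400 + 7 G$)
$\left(y{\left(-5 \right)} + R{\left(8 \right)}\right)^{2} = \left(\frac{7}{1 + 7 \left(-5\right)} + \left(-1400 + 7 \cdot 8\right)\right)^{2} = \left(\frac{7}{1 - 35} + \left(-1400 + 56\right)\right)^{2} = \left(\frac{7}{-34} - 1344\right)^{2} = \left(7 \left(- \frac{1}{34}\right) - 1344\right)^{2} = \left(- \frac{7}{34} - 1344\right)^{2} = \left(- \frac{45703}{34}\right)^{2} = \frac{2088764209}{1156}$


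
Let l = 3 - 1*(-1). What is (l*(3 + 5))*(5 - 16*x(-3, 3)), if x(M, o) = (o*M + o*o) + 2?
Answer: -864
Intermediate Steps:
l = 4 (l = 3 + 1 = 4)
x(M, o) = 2 + o² + M*o (x(M, o) = (M*o + o²) + 2 = (o² + M*o) + 2 = 2 + o² + M*o)
(l*(3 + 5))*(5 - 16*x(-3, 3)) = (4*(3 + 5))*(5 - 16*(2 + 3² - 3*3)) = (4*8)*(5 - 16*(2 + 9 - 9)) = 32*(5 - 16*2) = 32*(5 - 32) = 32*(-27) = -864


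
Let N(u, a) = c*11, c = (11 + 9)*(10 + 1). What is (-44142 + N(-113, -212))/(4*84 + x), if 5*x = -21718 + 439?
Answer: 208610/19599 ≈ 10.644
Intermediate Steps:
c = 220 (c = 20*11 = 220)
N(u, a) = 2420 (N(u, a) = 220*11 = 2420)
x = -21279/5 (x = (-21718 + 439)/5 = (⅕)*(-21279) = -21279/5 ≈ -4255.8)
(-44142 + N(-113, -212))/(4*84 + x) = (-44142 + 2420)/(4*84 - 21279/5) = -41722/(336 - 21279/5) = -41722/(-19599/5) = -41722*(-5/19599) = 208610/19599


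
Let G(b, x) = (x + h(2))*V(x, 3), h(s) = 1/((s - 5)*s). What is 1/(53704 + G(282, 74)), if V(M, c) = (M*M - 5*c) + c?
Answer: 3/1371388 ≈ 2.1876e-6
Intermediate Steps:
V(M, c) = M² - 4*c (V(M, c) = (M² - 5*c) + c = M² - 4*c)
h(s) = 1/(s*(-5 + s)) (h(s) = 1/((-5 + s)*s) = 1/(s*(-5 + s)))
G(b, x) = (-12 + x²)*(-⅙ + x) (G(b, x) = (x + 1/(2*(-5 + 2)))*(x² - 4*3) = (x + (½)/(-3))*(x² - 12) = (x + (½)*(-⅓))*(-12 + x²) = (x - ⅙)*(-12 + x²) = (-⅙ + x)*(-12 + x²) = (-12 + x²)*(-⅙ + x))
1/(53704 + G(282, 74)) = 1/(53704 + (-1 + 6*74)*(-12 + 74²)/6) = 1/(53704 + (-1 + 444)*(-12 + 5476)/6) = 1/(53704 + (⅙)*443*5464) = 1/(53704 + 1210276/3) = 1/(1371388/3) = 3/1371388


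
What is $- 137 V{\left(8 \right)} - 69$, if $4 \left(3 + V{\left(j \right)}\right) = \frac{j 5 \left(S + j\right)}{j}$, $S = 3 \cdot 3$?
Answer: $- \frac{10277}{4} \approx -2569.3$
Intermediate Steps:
$S = 9$
$V{\left(j \right)} = \frac{33}{4} + \frac{5 j}{4}$ ($V{\left(j \right)} = -3 + \frac{j 5 \left(9 + j\right) \frac{1}{j}}{4} = -3 + \frac{5 j \left(9 + j\right) \frac{1}{j}}{4} = -3 + \frac{45 + 5 j}{4} = -3 + \left(\frac{45}{4} + \frac{5 j}{4}\right) = \frac{33}{4} + \frac{5 j}{4}$)
$- 137 V{\left(8 \right)} - 69 = - 137 \left(\frac{33}{4} + \frac{5}{4} \cdot 8\right) - 69 = - 137 \left(\frac{33}{4} + 10\right) - 69 = \left(-137\right) \frac{73}{4} - 69 = - \frac{10001}{4} - 69 = - \frac{10277}{4}$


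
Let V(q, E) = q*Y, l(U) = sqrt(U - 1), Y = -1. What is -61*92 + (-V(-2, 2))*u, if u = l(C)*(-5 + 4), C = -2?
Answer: -5612 + 2*I*sqrt(3) ≈ -5612.0 + 3.4641*I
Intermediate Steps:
l(U) = sqrt(-1 + U)
u = -I*sqrt(3) (u = sqrt(-1 - 2)*(-5 + 4) = sqrt(-3)*(-1) = (I*sqrt(3))*(-1) = -I*sqrt(3) ≈ -1.732*I)
V(q, E) = -q (V(q, E) = q*(-1) = -q)
-61*92 + (-V(-2, 2))*u = -61*92 + (-(-1)*(-2))*(-I*sqrt(3)) = -5612 + (-1*2)*(-I*sqrt(3)) = -5612 - (-2)*I*sqrt(3) = -5612 + 2*I*sqrt(3)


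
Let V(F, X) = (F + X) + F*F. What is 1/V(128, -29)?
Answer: 1/16483 ≈ 6.0669e-5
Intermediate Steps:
V(F, X) = F + X + F² (V(F, X) = (F + X) + F² = F + X + F²)
1/V(128, -29) = 1/(128 - 29 + 128²) = 1/(128 - 29 + 16384) = 1/16483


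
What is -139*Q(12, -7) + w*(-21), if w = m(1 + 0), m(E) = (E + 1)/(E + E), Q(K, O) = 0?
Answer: -21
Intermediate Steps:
m(E) = (1 + E)/(2*E) (m(E) = (1 + E)/((2*E)) = (1 + E)*(1/(2*E)) = (1 + E)/(2*E))
w = 1 (w = (1 + (1 + 0))/(2*(1 + 0)) = (½)*(1 + 1)/1 = (½)*1*2 = 1)
-139*Q(12, -7) + w*(-21) = -139*0 + 1*(-21) = 0 - 21 = -21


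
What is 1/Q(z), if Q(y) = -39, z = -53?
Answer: -1/39 ≈ -0.025641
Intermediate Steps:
1/Q(z) = 1/(-39) = -1/39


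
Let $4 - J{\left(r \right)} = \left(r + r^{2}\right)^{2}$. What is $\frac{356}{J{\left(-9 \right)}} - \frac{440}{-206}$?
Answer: $\frac{275733}{133385} \approx 2.0672$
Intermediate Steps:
$J{\left(r \right)} = 4 - \left(r + r^{2}\right)^{2}$
$\frac{356}{J{\left(-9 \right)}} - \frac{440}{-206} = \frac{356}{4 - \left(-9\right)^{2} \left(1 - 9\right)^{2}} - \frac{440}{-206} = \frac{356}{4 - 81 \left(-8\right)^{2}} - - \frac{220}{103} = \frac{356}{4 - 81 \cdot 64} + \frac{220}{103} = \frac{356}{4 - 5184} + \frac{220}{103} = \frac{356}{-5180} + \frac{220}{103} = 356 \left(- \frac{1}{5180}\right) + \frac{220}{103} = - \frac{89}{1295} + \frac{220}{103} = \frac{275733}{133385}$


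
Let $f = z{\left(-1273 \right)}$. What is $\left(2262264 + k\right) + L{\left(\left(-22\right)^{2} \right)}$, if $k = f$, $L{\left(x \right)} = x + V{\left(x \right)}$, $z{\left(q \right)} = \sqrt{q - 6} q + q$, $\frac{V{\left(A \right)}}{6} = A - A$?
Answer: $2261475 - 1273 i \sqrt{1279} \approx 2.2615 \cdot 10^{6} - 45526.0 i$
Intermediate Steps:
$V{\left(A \right)} = 0$ ($V{\left(A \right)} = 6 \left(A - A\right) = 6 \cdot 0 = 0$)
$z{\left(q \right)} = q + q \sqrt{-6 + q}$ ($z{\left(q \right)} = \sqrt{-6 + q} q + q = q \sqrt{-6 + q} + q = q + q \sqrt{-6 + q}$)
$L{\left(x \right)} = x$ ($L{\left(x \right)} = x + 0 = x$)
$f = -1273 - 1273 i \sqrt{1279}$ ($f = - 1273 \left(1 + \sqrt{-6 - 1273}\right) = - 1273 \left(1 + \sqrt{-1279}\right) = - 1273 \left(1 + i \sqrt{1279}\right) = -1273 - 1273 i \sqrt{1279} \approx -1273.0 - 45526.0 i$)
$k = -1273 - 1273 i \sqrt{1279} \approx -1273.0 - 45526.0 i$
$\left(2262264 + k\right) + L{\left(\left(-22\right)^{2} \right)} = \left(2262264 - \left(1273 + 1273 i \sqrt{1279}\right)\right) + \left(-22\right)^{2} = \left(2260991 - 1273 i \sqrt{1279}\right) + 484 = 2261475 - 1273 i \sqrt{1279}$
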